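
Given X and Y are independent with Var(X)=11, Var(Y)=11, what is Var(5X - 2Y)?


Independence => Cov(X,Y)=0
Var(5X - 2Y) = 5^2*Var(X) + (-2)^2*Var(Y)
= 25*11 + 4*11 = 319

319


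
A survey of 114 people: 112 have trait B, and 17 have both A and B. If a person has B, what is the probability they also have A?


P(A|B) = P(A∩B)/P(B) = (17/114)/(112/114) = 17/112

17/112


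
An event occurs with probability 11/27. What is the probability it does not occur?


P(A') = 1 - P(A) = 1 - 11/27 = 16/27

16/27


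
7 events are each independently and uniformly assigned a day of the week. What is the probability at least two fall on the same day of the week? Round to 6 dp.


P(all different) = prod((7-i)/7 for i=0..6) = 0.006120
P(at least one match) = 1 - 0.006120 = 0.993880

0.993880


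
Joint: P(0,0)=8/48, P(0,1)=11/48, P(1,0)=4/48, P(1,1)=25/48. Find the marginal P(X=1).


P(X=1) = P(1,0)+P(1,1) = 4/48 + 25/48 = 29/48

29/48


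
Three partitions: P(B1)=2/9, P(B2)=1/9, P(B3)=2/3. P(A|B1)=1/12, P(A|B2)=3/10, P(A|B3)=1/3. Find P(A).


P(A) = P(A|B1)P(B1) + P(A|B2)P(B2) + P(A|B3)P(B3)
= 1/12*2/9 + 3/10*1/9 + 1/3*2/3
= 1/54 + 1/30 + 2/9 = 37/135

37/135


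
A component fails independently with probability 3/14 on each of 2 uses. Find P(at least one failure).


P(at least one) = 1 - P(none)
P(none) = (1 - 3/14)^2 = (11/14)^2 = 121/196
P(at least one) = 1 - 121/196 = 75/196

75/196


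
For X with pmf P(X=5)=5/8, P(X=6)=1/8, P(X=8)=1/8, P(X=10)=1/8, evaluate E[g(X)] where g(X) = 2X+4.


E[2X+4] = sum(g(x)*P(x))
= 14*5/8 + 16*1/8 + 20*1/8 + 24*1/8
= 65/4

65/4


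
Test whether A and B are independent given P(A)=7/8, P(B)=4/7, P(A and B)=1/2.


P(A)*P(B) = 7/8*4/7 = 1/2
P(A∩B) = 1/2, which equals P(A)P(B), so independent

Yes, A and B are independent


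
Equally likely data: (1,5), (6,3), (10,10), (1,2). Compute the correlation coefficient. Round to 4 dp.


Cov(X,Y) = 8.7500, Var(X) = 14.2500, Var(Y) = 9.5000
rho = Cov/(sqrt(VarX)*sqrt(VarY)) = 0.7520

0.7520


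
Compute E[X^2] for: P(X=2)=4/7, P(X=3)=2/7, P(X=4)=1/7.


E[X^2] = sum(x^2 * P(x))
= 4*4/7 + 9*2/7 + 16*1/7
= 50/7

50/7


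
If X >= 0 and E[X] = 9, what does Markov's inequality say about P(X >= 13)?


Markov: P(X >= a) <= E[X]/a
P(X >= 13) <= 9/13

9/13


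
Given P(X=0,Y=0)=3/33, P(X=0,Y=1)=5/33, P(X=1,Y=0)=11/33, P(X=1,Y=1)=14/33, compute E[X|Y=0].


P(Y=0) = 14/33
E[X|Y=0] = (0*3 + 1*11)/14 = 11/14

11/14


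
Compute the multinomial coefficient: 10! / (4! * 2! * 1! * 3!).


10! = 3628800
Denominator: 4!=24 * 2!=2 * 1!=1 * 3!=6
Coefficient = 3628800 / 288 = 12600

12600


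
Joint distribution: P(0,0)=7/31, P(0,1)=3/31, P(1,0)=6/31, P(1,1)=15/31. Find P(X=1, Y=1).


Read from table: P(X=1, Y=1) = 15/31

15/31


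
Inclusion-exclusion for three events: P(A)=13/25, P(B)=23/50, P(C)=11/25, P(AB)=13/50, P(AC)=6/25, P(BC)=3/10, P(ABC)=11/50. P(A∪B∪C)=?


P(A∪B∪C) = P(A)+P(B)+P(C) - P(AB)-P(AC)-P(BC) + P(ABC)
= 13/25+23/50+11/25 - 13/50-6/25-3/10 + 11/50
= 21/25

21/25


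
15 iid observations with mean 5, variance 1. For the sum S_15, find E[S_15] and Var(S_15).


E[S_n] = n*mu = 15*5 = 75
Var(S_n) = n*sigma^2 = 15*1 = 15

E[S_15]=75, Var(S_15)=15


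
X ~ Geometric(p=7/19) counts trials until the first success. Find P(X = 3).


P(X=3) = (1-p)^2 * p = (12/19)^2 * 7/19
= 144/361 * 7/19 = 1008/6859

1008/6859


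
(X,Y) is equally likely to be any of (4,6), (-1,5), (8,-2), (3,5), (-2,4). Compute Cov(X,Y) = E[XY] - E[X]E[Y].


E[X]=12/5, E[Y]=18/5, E[XY]=2
Cov(X,Y) = E[XY] - E[X]E[Y] = 2 - 12/5*18/5 = -166/25

-166/25


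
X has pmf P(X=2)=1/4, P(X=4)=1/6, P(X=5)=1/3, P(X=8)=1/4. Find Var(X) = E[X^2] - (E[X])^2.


E[X] = 29/6, E[X^2] = 28
Var(X) = E[X^2] - (E[X])^2 = 28 - (29/6)^2 = 167/36

167/36


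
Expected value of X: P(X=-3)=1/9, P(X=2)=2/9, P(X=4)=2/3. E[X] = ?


E[X] = sum(x * P(x))
= -3*1/9 + 2*2/9 + 4*2/3
= 25/9

25/9


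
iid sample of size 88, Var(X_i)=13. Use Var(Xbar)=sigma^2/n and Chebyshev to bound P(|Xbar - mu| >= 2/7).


Var(Xbar) = Var(X)/n = 13/88
Chebyshev: P(|Xbar-mu| >= 2/7) <= Var(Xbar)/(2/7)^2 = (13/88)/(4/49) = 637/352
Bound exceeds 1, so trivial bound: 1

1


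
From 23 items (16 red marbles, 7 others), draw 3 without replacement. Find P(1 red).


P(X=1) = C(16,1)*C(7,2) / C(23,3)
= 16*21 / 1771
= 336/1771 = 48/253

48/253


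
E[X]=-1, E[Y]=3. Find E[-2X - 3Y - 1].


E[-2X - 3Y - 1] = -2*E[X] - 3*E[Y] - 1
= (-2)*(-1) + (-3)*(3) + (-1)
= 2 - 9 - 1 = -8

-8


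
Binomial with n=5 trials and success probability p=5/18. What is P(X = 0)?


P(X=0) = C(5,0) * p^0 * (1-p)^5
= 1 * 1 * 371293/1889568
= 371293/1889568

371293/1889568


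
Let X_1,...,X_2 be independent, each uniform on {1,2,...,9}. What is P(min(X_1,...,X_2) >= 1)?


P(min >= 1) = P(all X_i >= 1) = (P(X_1 >= 1))^2
= (9/9)^2 = 1^2 = 1

1


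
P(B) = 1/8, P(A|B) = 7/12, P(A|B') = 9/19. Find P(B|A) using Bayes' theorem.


P(A) = P(A|B)P(B) + P(A|B')P(B') = 7/12*1/8 + 9/19*7/8 = 889/1824
P(B|A) = P(A|B)P(B)/P(A) = (7/96)/(889/1824) = 19/127

19/127


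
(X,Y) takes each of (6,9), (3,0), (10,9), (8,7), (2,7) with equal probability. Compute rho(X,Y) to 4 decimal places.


Cov(X,Y) = 5.6800, Var(X) = 8.9600, Var(Y) = 11.0400
rho = Cov/(sqrt(VarX)*sqrt(VarY)) = 0.5711

0.5711


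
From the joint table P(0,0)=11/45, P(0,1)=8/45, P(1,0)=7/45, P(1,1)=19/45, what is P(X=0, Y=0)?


Read from table: P(X=0, Y=0) = 11/45

11/45


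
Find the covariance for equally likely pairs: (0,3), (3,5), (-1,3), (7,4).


E[X]=9/4, E[Y]=15/4, E[XY]=10
Cov(X,Y) = E[XY] - E[X]E[Y] = 10 - 9/4*15/4 = 25/16

25/16


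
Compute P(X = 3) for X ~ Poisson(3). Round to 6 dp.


P(X=3) = e^(-3) * 3^3 / 3!
≈ 0.04978706837 * 27 / 6
≈ 0.224042

0.224042


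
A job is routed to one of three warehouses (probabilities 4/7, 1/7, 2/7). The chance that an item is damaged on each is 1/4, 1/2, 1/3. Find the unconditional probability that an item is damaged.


P(A) = P(A|B1)P(B1) + P(A|B2)P(B2) + P(A|B3)P(B3)
= 1/4*4/7 + 1/2*1/7 + 1/3*2/7
= 1/7 + 1/14 + 2/21 = 13/42

13/42


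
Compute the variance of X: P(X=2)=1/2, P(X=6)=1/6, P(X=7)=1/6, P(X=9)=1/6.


E[X] = 14/3, E[X^2] = 89/3
Var(X) = E[X^2] - (E[X])^2 = 89/3 - (14/3)^2 = 71/9

71/9


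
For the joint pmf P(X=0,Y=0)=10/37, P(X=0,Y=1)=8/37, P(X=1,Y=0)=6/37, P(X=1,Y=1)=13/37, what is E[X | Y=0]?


P(Y=0) = 16/37
E[X|Y=0] = (0*10 + 1*6)/16 = 6/16 = 3/8

3/8


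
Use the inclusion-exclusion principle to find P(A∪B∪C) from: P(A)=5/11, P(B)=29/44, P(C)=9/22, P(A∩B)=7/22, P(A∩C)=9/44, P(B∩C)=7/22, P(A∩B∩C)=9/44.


P(A∪B∪C) = P(A)+P(B)+P(C) - P(AB)-P(AC)-P(BC) + P(ABC)
= 5/11+29/44+9/22 - 7/22-9/44-7/22 + 9/44
= 39/44

39/44


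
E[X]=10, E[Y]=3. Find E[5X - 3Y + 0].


E[5X - 3Y + 0] = 5*E[X] - 3*E[Y] + 0
= (5)*(10) + (-3)*(3) + (0)
= 50 - 9 + 0 = 41

41


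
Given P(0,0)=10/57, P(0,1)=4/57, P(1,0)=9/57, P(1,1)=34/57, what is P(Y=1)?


P(Y=1) = P(0,1)+P(1,1) = 4/57 + 34/57 = 38/57 = 2/3

2/3


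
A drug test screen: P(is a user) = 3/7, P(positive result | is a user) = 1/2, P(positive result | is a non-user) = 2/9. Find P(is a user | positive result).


P(A) = P(A|B)P(B) + P(A|B')P(B') = 1/2*3/7 + 2/9*4/7 = 43/126
P(B|A) = P(A|B)P(B)/P(A) = (3/14)/(43/126) = 27/43

27/43


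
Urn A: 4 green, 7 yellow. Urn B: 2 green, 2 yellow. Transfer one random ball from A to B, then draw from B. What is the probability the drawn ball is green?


P(transfer green) = 4/11; P(transfer yellow) = 7/11
If green transferred: Urn II has 3 green of 5, so P(green|green moved) = 3/5
If yellow transferred: Urn II has 2 green of 5, so P(green|yellow moved) = 2/5
By total probability: P(green) = 4/11*3/5 + 7/11*2/5 = 26/55

26/55


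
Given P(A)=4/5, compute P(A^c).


P(A') = 1 - P(A) = 1 - 4/5 = 1/5

1/5


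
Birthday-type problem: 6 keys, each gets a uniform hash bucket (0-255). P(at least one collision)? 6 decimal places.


P(all different) = prod((256-i)/256 for i=0..5) = 0.942690
P(at least one match) = 1 - 0.942690 = 0.057310

0.057310


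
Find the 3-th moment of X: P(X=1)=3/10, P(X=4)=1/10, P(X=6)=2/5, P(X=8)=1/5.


E[X^3] = sum(x^3 * P(x))
= 1*3/10 + 64*1/10 + 216*2/5 + 512*1/5
= 391/2

391/2


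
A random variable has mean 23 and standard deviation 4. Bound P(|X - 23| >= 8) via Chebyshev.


k = 8/4 = 2
Chebyshev: P(|X-mu| >= k*sigma) <= 1/k^2 = 1/2^2 = 1/4

1/4


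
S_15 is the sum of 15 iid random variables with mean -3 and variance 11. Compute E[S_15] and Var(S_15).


E[S_n] = n*mu = 15*-3 = -45
Var(S_n) = n*sigma^2 = 15*11 = 165

E[S_15]=-45, Var(S_15)=165


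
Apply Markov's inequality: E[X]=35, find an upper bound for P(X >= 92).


Markov: P(X >= a) <= E[X]/a
P(X >= 92) <= 35/92

35/92


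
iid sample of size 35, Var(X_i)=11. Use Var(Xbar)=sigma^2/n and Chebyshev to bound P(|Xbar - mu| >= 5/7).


Var(Xbar) = Var(X)/n = 11/35
Chebyshev: P(|Xbar-mu| >= 5/7) <= Var(Xbar)/(5/7)^2 = (11/35)/(25/49) = 77/125

77/125


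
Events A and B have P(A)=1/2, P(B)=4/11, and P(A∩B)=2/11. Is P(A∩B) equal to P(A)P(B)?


P(A)*P(B) = 1/2*4/11 = 2/11
P(A∩B) = 2/11, which equals P(A)P(B), so independent

Yes, A and B are independent


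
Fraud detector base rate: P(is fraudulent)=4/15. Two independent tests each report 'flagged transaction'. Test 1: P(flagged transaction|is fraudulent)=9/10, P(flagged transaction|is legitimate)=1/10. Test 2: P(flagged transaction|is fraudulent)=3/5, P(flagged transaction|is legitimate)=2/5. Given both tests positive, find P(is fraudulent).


After test 1: P(+) = 9/10*4/15 + 1/10*11/15 = 47/150
P(B|+) = (6/25)/(47/150) = 36/47
After test 2 (use post1 as new prior): P(+) = 3/5*36/47 + 2/5*11/47 = 26/47
P(B|+,+) = (108/235)/(26/47) = 54/65

54/65


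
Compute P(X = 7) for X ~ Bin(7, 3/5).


P(X=7) = C(7,7) * p^7 * (1-p)^0
= 1 * 2187/78125 * 1
= 2187/78125

2187/78125


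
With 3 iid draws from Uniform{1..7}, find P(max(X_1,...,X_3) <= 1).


P(max <= 1) = P(all X_i <= 1) = (P(X_1 <= 1))^3
= (1/7)^3 = 1/343

1/343


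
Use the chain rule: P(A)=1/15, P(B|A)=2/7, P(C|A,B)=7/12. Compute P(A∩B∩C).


P(A∩B∩C) = P(A) * P(B|A) * P(C|A∩B)
= 1/15 * 2/7 * 7/12
= 2/105 * 7/12 = 1/90

1/90


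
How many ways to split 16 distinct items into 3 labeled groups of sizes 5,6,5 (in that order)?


16! = 20922789888000
Denominator: 5!=120 * 6!=720 * 5!=120
Coefficient = 20922789888000 / 10368000 = 2018016

2018016


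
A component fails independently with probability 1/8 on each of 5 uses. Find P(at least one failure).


P(at least one) = 1 - P(none)
P(none) = (1 - 1/8)^5 = (7/8)^5 = 16807/32768
P(at least one) = 1 - 16807/32768 = 15961/32768

15961/32768


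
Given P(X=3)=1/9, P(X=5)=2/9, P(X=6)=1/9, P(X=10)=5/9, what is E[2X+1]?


E[2X+1] = sum(g(x)*P(x))
= 7*1/9 + 11*2/9 + 13*1/9 + 21*5/9
= 49/3

49/3


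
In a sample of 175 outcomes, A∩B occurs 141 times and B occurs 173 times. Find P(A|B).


P(A|B) = P(A∩B)/P(B) = (141/175)/(173/175) = 141/173

141/173


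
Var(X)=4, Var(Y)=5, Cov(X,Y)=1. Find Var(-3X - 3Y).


Var(-3X - 3Y) = (-3)^2*Var(X) + (-3)^2*Var(Y) + 2*(-3)*(-3)*Cov(X,Y)
= 9*4 + 9*5 + 18*1
= 36 + 45 + 18 = 99

99


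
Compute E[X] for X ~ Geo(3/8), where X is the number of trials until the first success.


For geometric (trials until first success), E[X] = 1/p = 1/(3/8) = 8/3

8/3


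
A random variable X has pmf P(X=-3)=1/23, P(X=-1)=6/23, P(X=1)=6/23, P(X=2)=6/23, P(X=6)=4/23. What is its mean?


E[X] = sum(x * P(x))
= -3*1/23 - 1*6/23 + 1*6/23 + 2*6/23 + 6*4/23
= 33/23

33/23


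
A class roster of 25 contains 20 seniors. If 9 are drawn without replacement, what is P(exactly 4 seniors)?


P(X=4) = C(20,4)*C(5,5) / C(25,9)
= 4845*1 / 2042975
= 4845/2042975 = 3/1265

3/1265


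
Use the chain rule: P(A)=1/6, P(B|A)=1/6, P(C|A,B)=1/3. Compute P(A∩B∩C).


P(A∩B∩C) = P(A) * P(B|A) * P(C|A∩B)
= 1/6 * 1/6 * 1/3
= 1/36 * 1/3 = 1/108

1/108


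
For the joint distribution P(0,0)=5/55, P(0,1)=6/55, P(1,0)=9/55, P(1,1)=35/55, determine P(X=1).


P(X=1) = P(1,0)+P(1,1) = 9/55 + 35/55 = 44/55 = 4/5

4/5


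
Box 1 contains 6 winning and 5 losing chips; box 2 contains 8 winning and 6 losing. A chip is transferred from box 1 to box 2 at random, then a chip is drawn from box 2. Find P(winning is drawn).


P(transfer winning) = 6/11; P(transfer losing) = 5/11
If winning transferred: Urn II has 9 winning of 15, so P(winning|winning moved) = 3/5
If losing transferred: Urn II has 8 winning of 15, so P(winning|losing moved) = 8/15
By total probability: P(winning) = 6/11*3/5 + 5/11*8/15 = 94/165

94/165


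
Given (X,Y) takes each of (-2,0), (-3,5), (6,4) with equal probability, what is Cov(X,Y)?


E[X]=1/3, E[Y]=3, E[XY]=3
Cov(X,Y) = E[XY] - E[X]E[Y] = 3 - 1/3*3 = 2

2


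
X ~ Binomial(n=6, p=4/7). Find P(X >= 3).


P(X>=3) = P(X=3) + P(X=4) + P(X=5) + P(X=6)
= 34560/117649 + 34560/117649 + 18432/117649 + 4096/117649
= 91648/117649

91648/117649


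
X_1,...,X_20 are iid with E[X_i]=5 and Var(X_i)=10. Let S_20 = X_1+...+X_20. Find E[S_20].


E[S_n] = n*E[X_1] = 20*5 = 100

100


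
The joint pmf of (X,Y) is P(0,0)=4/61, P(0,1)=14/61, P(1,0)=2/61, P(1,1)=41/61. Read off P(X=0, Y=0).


Read from table: P(X=0, Y=0) = 4/61

4/61


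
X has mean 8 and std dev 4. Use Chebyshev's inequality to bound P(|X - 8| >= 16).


k = 16/4 = 4
Chebyshev: P(|X-mu| >= k*sigma) <= 1/k^2 = 1/4^2 = 1/16

1/16


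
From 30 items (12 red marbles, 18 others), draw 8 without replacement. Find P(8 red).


P(X=8) = C(12,8)*C(18,0) / C(30,8)
= 495*1 / 5852925
= 495/5852925 = 11/130065

11/130065


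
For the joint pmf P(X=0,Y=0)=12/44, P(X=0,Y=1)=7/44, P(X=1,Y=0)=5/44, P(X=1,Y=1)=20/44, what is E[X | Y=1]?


P(Y=1) = 27/44
E[X|Y=1] = (0*7 + 1*20)/27 = 20/27

20/27


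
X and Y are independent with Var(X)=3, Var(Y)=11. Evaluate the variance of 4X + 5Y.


Independence => Cov(X,Y)=0
Var(4X + 5Y) = 4^2*Var(X) + 5^2*Var(Y)
= 16*3 + 25*11 = 323

323


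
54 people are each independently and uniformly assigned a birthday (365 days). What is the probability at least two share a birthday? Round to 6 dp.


P(all different) = prod((365-i)/365 for i=0..53) = 0.016123
P(at least one match) = 1 - 0.016123 = 0.983877

0.983877


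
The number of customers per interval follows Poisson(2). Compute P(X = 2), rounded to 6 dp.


P(X=2) = e^(-2) * 2^2 / 2!
≈ 0.1353352832 * 4 / 2
≈ 0.270671

0.270671


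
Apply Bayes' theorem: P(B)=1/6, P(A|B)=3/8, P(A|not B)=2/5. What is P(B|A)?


P(A) = P(A|B)P(B) + P(A|B')P(B') = 3/8*1/6 + 2/5*5/6 = 19/48
P(B|A) = P(A|B)P(B)/P(A) = (1/16)/(19/48) = 3/19

3/19


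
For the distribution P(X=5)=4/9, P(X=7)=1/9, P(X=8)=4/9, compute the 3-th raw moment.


E[X^3] = sum(x^3 * P(x))
= 125*4/9 + 343*1/9 + 512*4/9
= 2891/9

2891/9


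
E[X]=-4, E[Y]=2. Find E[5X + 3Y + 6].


E[5X + 3Y + 6] = 5*E[X] + 3*E[Y] + 6
= (5)*(-4) + (3)*(2) + (6)
= -20 + 6 + 6 = -8

-8


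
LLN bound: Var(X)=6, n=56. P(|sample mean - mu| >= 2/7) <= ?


Var(Xbar) = Var(X)/n = 6/56
Chebyshev: P(|Xbar-mu| >= 2/7) <= Var(Xbar)/(2/7)^2 = (3/28)/(4/49) = 21/16
Bound exceeds 1, so trivial bound: 1

1


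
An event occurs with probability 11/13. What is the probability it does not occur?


P(A') = 1 - P(A) = 1 - 11/13 = 2/13

2/13


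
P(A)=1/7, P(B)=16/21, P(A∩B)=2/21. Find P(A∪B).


P(A∪B) = P(A) + P(B) - P(A∩B)
= 1/7 + 16/21 - 2/21 = 17/21

17/21


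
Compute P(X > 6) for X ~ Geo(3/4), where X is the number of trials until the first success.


P(X > 6) = P(first 6 trials all fail) = (1-p)^6 = (1/4)^6 = 1/4096

1/4096


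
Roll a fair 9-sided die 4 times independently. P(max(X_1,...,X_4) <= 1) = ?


P(max <= 1) = P(all X_i <= 1) = (P(X_1 <= 1))^4
= (1/9)^4 = 1/6561

1/6561


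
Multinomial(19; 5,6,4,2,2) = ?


19! = 121645100408832000
Denominator: 5!=120 * 6!=720 * 4!=24 * 2!=2 * 2!=2
Coefficient = 121645100408832000 / 8294400 = 14665931280

14665931280


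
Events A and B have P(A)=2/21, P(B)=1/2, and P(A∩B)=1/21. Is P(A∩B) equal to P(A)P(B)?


P(A)*P(B) = 2/21*1/2 = 1/21
P(A∩B) = 1/21, which equals P(A)P(B), so independent

Yes, A and B are independent


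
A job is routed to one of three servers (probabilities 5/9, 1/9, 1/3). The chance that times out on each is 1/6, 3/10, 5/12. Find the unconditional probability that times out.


P(A) = P(A|B1)P(B1) + P(A|B2)P(B2) + P(A|B3)P(B3)
= 1/6*5/9 + 3/10*1/9 + 5/12*1/3
= 5/54 + 1/30 + 5/36 = 143/540

143/540


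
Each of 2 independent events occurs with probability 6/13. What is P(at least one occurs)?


P(at least one) = 1 - P(none)
P(none) = (1 - 6/13)^2 = (7/13)^2 = 49/169
P(at least one) = 1 - 49/169 = 120/169

120/169


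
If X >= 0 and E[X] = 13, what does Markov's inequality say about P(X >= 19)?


Markov: P(X >= a) <= E[X]/a
P(X >= 19) <= 13/19

13/19


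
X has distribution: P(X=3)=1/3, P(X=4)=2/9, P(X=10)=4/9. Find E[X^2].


E[X^2] = sum(g(x)*P(x))
= 9*1/3 + 16*2/9 + 100*4/9
= 51

51


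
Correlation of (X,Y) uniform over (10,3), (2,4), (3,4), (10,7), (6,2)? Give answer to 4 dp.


Cov(X,Y) = 1.6000, Var(X) = 11.3600, Var(Y) = 2.8000
rho = Cov/(sqrt(VarX)*sqrt(VarY)) = 0.2837

0.2837


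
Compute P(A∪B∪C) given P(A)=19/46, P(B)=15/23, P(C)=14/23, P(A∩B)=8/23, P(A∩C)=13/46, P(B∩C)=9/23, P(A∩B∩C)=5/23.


P(A∪B∪C) = P(A)+P(B)+P(C) - P(AB)-P(AC)-P(BC) + P(ABC)
= 19/46+15/23+14/23 - 8/23-13/46-9/23 + 5/23
= 20/23

20/23


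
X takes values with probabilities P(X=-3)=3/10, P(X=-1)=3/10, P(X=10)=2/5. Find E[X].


E[X] = sum(x * P(x))
= -3*3/10 - 1*3/10 + 10*2/5
= 14/5

14/5


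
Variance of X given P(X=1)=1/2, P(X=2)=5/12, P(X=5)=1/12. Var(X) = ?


E[X] = 7/4, E[X^2] = 17/4
Var(X) = E[X^2] - (E[X])^2 = 17/4 - (7/4)^2 = 19/16

19/16


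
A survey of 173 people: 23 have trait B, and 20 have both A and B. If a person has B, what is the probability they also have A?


P(A|B) = P(A∩B)/P(B) = (20/173)/(23/173) = 20/23

20/23


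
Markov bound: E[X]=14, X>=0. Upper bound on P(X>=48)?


Markov: P(X >= a) <= E[X]/a
P(X >= 48) <= 14/48 = 7/24

7/24


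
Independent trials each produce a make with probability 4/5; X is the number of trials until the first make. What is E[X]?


For geometric (trials until first success), E[X] = 1/p = 1/(4/5) = 5/4

5/4


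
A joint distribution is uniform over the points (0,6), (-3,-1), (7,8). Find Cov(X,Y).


E[X]=4/3, E[Y]=13/3, E[XY]=59/3
Cov(X,Y) = E[XY] - E[X]E[Y] = 59/3 - 4/3*13/3 = 125/9

125/9


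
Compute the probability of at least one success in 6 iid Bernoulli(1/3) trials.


P(at least one) = 1 - P(none)
P(none) = (1 - 1/3)^6 = (2/3)^6 = 64/729
P(at least one) = 1 - 64/729 = 665/729

665/729


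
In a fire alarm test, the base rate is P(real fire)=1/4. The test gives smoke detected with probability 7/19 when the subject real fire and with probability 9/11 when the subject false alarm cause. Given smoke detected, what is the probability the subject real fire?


P(A) = P(A|B)P(B) + P(A|B')P(B') = 7/19*1/4 + 9/11*3/4 = 295/418
P(B|A) = P(A|B)P(B)/P(A) = (7/76)/(295/418) = 77/590

77/590


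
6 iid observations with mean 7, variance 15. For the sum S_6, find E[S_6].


E[S_n] = n*E[X_1] = 6*7 = 42

42


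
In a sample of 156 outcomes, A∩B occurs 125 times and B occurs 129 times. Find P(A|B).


P(A|B) = P(A∩B)/P(B) = (125/156)/(129/156) = 125/129

125/129


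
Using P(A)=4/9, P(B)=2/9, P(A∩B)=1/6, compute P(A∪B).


P(A∪B) = P(A) + P(B) - P(A∩B)
= 4/9 + 2/9 - 1/6 = 1/2

1/2


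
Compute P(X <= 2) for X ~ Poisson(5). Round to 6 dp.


P(X<=2) = e^(-5)*5^0/0! + e^(-5)*5^1/1! + e^(-5)*5^2/2!
≈ 0.0067379470 + 0.0336897350 + 0.0842243375
= 0.1246520195
≈ 0.124652

0.124652


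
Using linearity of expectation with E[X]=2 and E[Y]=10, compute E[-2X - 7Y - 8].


E[-2X - 7Y - 8] = -2*E[X] - 7*E[Y] - 8
= (-2)*(2) + (-7)*(10) + (-8)
= -4 - 70 - 8 = -82

-82


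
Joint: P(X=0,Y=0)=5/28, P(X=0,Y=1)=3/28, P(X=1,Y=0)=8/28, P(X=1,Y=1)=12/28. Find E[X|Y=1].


P(Y=1) = 15/28
E[X|Y=1] = (0*3 + 1*12)/15 = 12/15 = 4/5

4/5


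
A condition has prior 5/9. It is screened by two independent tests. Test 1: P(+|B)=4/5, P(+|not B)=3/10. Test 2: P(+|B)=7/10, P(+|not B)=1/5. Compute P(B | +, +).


After test 1: P(+) = 4/5*5/9 + 3/10*4/9 = 26/45
P(B|+) = (4/9)/(26/45) = 10/13
After test 2 (use post1 as new prior): P(+) = 7/10*10/13 + 1/5*3/13 = 38/65
P(B|+,+) = (7/13)/(38/65) = 35/38

35/38


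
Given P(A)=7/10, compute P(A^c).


P(A') = 1 - P(A) = 1 - 7/10 = 3/10

3/10


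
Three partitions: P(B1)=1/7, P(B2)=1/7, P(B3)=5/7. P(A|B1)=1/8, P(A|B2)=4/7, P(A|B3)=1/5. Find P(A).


P(A) = P(A|B1)P(B1) + P(A|B2)P(B2) + P(A|B3)P(B3)
= 1/8*1/7 + 4/7*1/7 + 1/5*5/7
= 1/56 + 4/49 + 1/7 = 95/392

95/392


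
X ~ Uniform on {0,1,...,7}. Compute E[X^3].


E[X^3] = (1/8) * sum(x^3 for x=0..7)
= 784/8 = 98

98


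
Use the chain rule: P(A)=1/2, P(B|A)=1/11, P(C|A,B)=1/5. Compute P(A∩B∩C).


P(A∩B∩C) = P(A) * P(B|A) * P(C|A∩B)
= 1/2 * 1/11 * 1/5
= 1/22 * 1/5 = 1/110

1/110


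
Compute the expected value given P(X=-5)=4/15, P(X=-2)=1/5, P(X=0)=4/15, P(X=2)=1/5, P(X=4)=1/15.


E[X] = sum(x * P(x))
= -5*4/15 - 2*1/5 + 0*4/15 + 2*1/5 + 4*1/15
= -16/15

-16/15


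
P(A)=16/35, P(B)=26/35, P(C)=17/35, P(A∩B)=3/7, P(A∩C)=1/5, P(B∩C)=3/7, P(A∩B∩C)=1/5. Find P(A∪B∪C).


P(A∪B∪C) = P(A)+P(B)+P(C) - P(AB)-P(AC)-P(BC) + P(ABC)
= 16/35+26/35+17/35 - 3/7-1/5-3/7 + 1/5
= 29/35

29/35


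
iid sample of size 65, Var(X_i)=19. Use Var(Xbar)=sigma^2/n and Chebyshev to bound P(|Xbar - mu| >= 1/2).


Var(Xbar) = Var(X)/n = 19/65
Chebyshev: P(|Xbar-mu| >= 1/2) <= Var(Xbar)/(1/2)^2 = (19/65)/(1/4) = 76/65
Bound exceeds 1, so trivial bound: 1

1


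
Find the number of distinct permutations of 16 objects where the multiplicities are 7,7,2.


16! = 20922789888000
Denominator: 7!=5040 * 7!=5040 * 2!=2
Coefficient = 20922789888000 / 50803200 = 411840

411840


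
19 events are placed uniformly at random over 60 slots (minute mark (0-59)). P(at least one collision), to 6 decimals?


P(all different) = prod((60-i)/60 for i=0..18) = 0.040820
P(at least one match) = 1 - 0.040820 = 0.959180

0.959180


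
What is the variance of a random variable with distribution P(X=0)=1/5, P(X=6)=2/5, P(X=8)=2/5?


E[X] = 28/5, E[X^2] = 40
Var(X) = E[X^2] - (E[X])^2 = 40 - (28/5)^2 = 216/25

216/25


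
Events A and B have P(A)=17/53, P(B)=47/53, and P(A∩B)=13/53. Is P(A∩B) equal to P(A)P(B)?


P(A)*P(B) = 17/53*47/53 = 799/2809
P(A∩B) = 13/53 != 799/2809, so not independent

No, A and B are not independent


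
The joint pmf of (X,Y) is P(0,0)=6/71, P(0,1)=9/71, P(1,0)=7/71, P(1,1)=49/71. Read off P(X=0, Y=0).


Read from table: P(X=0, Y=0) = 6/71

6/71


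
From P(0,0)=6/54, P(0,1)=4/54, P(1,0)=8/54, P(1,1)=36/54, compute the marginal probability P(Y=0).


P(Y=0) = P(0,0)+P(1,0) = 6/54 + 8/54 = 14/54 = 7/27

7/27


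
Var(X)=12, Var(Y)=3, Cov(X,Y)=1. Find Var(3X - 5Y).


Var(3X - 5Y) = 3^2*Var(X) + (-5)^2*Var(Y) + 2*3*(-5)*Cov(X,Y)
= 9*12 + 25*3 - 30*1
= 108 + 75 - 30 = 153

153


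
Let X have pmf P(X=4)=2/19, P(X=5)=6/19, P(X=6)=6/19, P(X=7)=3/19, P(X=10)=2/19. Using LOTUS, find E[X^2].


E[X^2] = sum(g(x)*P(x))
= 16*2/19 + 25*6/19 + 36*6/19 + 49*3/19 + 100*2/19
= 745/19

745/19


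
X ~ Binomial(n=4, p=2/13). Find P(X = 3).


P(X=3) = C(4,3) * p^3 * (1-p)^1
= 4 * 8/2197 * 11/13
= 352/28561

352/28561


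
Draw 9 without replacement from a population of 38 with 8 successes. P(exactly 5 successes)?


P(X=5) = C(8,5)*C(30,4) / C(38,9)
= 56*27405 / 163011640
= 1534680/163011640 = 38367/4075291

38367/4075291


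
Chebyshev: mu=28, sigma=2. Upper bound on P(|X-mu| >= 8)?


k = 8/2 = 4
Chebyshev: P(|X-mu| >= k*sigma) <= 1/k^2 = 1/4^2 = 1/16

1/16


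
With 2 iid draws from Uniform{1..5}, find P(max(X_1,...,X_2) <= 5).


P(max <= 5) = P(all X_i <= 5) = (P(X_1 <= 5))^2
= (5/5)^2 = 1^2 = 1

1


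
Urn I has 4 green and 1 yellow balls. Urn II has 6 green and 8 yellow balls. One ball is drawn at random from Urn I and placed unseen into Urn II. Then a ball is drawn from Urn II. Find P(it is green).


P(transfer green) = 4/5; P(transfer yellow) = 1/5
If green transferred: Urn II has 7 green of 15, so P(green|green moved) = 7/15
If yellow transferred: Urn II has 6 green of 15, so P(green|yellow moved) = 2/5
By total probability: P(green) = 4/5*7/15 + 1/5*2/5 = 34/75

34/75


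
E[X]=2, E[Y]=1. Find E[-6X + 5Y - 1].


E[-6X + 5Y - 1] = -6*E[X] + 5*E[Y] - 1
= (-6)*(2) + (5)*(1) + (-1)
= -12 + 5 - 1 = -8

-8


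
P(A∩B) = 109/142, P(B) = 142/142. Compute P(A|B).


P(A|B) = P(A∩B)/P(B) = (109/142)/(142/142) = 109/142

109/142


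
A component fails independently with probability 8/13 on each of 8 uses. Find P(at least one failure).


P(at least one) = 1 - P(none)
P(none) = (1 - 8/13)^8 = (5/13)^8 = 390625/815730721
P(at least one) = 1 - 390625/815730721 = 815340096/815730721

815340096/815730721


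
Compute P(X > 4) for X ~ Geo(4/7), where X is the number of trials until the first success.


P(X > 4) = P(first 4 trials all fail) = (1-p)^4 = (3/7)^4 = 81/2401

81/2401


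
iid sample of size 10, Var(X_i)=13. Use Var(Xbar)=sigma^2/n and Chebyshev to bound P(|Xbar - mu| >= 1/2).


Var(Xbar) = Var(X)/n = 13/10
Chebyshev: P(|Xbar-mu| >= 1/2) <= Var(Xbar)/(1/2)^2 = (13/10)/(1/4) = 26/5
Bound exceeds 1, so trivial bound: 1

1


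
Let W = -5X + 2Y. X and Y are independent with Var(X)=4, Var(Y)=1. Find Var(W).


Independence => Cov(X,Y)=0
Var(-5X + 2Y) = (-5)^2*Var(X) + 2^2*Var(Y)
= 25*4 + 4*1 = 104

104


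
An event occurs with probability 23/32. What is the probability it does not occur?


P(A') = 1 - P(A) = 1 - 23/32 = 9/32

9/32


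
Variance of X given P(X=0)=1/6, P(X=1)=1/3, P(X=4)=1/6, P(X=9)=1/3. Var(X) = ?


E[X] = 4, E[X^2] = 30
Var(X) = E[X^2] - (E[X])^2 = 30 - (4)^2 = 14

14


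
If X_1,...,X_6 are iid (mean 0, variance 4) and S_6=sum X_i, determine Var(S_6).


By independence, Var(S_n) = n*Var(X_1) = 6*4 = 24

24


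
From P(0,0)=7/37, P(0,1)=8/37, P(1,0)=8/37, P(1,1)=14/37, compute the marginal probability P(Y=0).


P(Y=0) = P(0,0)+P(1,0) = 7/37 + 8/37 = 15/37

15/37


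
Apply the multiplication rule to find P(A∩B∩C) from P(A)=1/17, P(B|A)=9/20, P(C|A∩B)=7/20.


P(A∩B∩C) = P(A) * P(B|A) * P(C|A∩B)
= 1/17 * 9/20 * 7/20
= 9/340 * 7/20 = 63/6800

63/6800


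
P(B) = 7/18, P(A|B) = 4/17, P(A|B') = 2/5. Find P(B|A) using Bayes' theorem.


P(A) = P(A|B)P(B) + P(A|B')P(B') = 4/17*7/18 + 2/5*11/18 = 257/765
P(B|A) = P(A|B)P(B)/P(A) = (14/153)/(257/765) = 70/257

70/257


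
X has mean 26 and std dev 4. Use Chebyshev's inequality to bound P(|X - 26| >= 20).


k = 20/4 = 5
Chebyshev: P(|X-mu| >= k*sigma) <= 1/k^2 = 1/5^2 = 1/25

1/25


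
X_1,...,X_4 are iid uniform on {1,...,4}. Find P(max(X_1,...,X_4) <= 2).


P(max <= 2) = P(all X_i <= 2) = (P(X_1 <= 2))^4
= (2/4)^4 = (1/2)^4 = 1/16

1/16


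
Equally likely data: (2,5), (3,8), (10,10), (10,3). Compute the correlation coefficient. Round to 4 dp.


Cov(X,Y) = 0.3750, Var(X) = 14.1875, Var(Y) = 7.2500
rho = Cov/(sqrt(VarX)*sqrt(VarY)) = 0.0370

0.0370


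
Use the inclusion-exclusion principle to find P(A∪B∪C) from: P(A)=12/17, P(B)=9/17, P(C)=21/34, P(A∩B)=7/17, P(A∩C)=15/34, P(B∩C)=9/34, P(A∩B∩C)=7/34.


P(A∪B∪C) = P(A)+P(B)+P(C) - P(AB)-P(AC)-P(BC) + P(ABC)
= 12/17+9/17+21/34 - 7/17-15/34-9/34 + 7/34
= 16/17

16/17


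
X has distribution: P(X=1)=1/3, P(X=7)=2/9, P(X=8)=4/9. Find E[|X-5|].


E[|X-5|] = sum(g(x)*P(x))
= 4*1/3 + 2*2/9 + 3*4/9
= 28/9

28/9


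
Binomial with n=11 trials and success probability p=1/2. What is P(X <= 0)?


P(X<=0) = P(X=0)
= 1/2048
= 1/2048

1/2048


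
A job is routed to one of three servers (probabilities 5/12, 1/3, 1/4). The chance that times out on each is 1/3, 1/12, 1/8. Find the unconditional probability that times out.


P(A) = P(A|B1)P(B1) + P(A|B2)P(B2) + P(A|B3)P(B3)
= 1/3*5/12 + 1/12*1/3 + 1/8*1/4
= 5/36 + 1/36 + 1/32 = 19/96

19/96


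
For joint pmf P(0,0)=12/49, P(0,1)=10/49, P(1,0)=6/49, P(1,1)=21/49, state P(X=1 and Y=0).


Read from table: P(X=1, Y=0) = 6/49

6/49


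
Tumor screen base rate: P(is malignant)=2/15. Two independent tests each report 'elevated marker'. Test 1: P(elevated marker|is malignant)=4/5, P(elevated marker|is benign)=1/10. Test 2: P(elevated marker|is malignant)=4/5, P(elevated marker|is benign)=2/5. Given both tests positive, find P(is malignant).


After test 1: P(+) = 4/5*2/15 + 1/10*13/15 = 29/150
P(B|+) = (8/75)/(29/150) = 16/29
After test 2 (use post1 as new prior): P(+) = 4/5*16/29 + 2/5*13/29 = 18/29
P(B|+,+) = (64/145)/(18/29) = 32/45

32/45


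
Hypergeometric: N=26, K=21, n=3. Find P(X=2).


P(X=2) = C(21,2)*C(5,1) / C(26,3)
= 210*5 / 2600
= 1050/2600 = 21/52

21/52


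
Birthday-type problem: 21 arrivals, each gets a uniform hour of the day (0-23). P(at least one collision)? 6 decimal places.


P(all different) = prod((24-i)/24 for i=0..20) = 0.000001
P(at least one match) = 1 - 0.000001 = 0.999999

0.999999


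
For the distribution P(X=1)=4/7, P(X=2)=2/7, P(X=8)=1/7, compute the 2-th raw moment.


E[X^2] = sum(x^2 * P(x))
= 1*4/7 + 4*2/7 + 64*1/7
= 76/7

76/7


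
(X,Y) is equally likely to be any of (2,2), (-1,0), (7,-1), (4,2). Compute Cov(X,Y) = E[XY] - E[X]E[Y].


E[X]=3, E[Y]=3/4, E[XY]=5/4
Cov(X,Y) = E[XY] - E[X]E[Y] = 5/4 - 3*3/4 = -1

-1


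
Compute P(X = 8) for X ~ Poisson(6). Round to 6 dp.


P(X=8) = e^(-6) * 6^8 / 8!
≈ 0.002478752177 * 1679616 / 40320
≈ 0.103258

0.103258


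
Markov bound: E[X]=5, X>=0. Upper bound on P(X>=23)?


Markov: P(X >= a) <= E[X]/a
P(X >= 23) <= 5/23

5/23


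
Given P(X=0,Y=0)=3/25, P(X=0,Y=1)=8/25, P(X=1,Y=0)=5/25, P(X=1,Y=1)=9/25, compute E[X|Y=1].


P(Y=1) = 17/25
E[X|Y=1] = (0*8 + 1*9)/17 = 9/17

9/17


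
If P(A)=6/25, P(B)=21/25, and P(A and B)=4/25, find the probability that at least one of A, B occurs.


P(A∪B) = P(A) + P(B) - P(A∩B)
= 6/25 + 21/25 - 4/25 = 23/25

23/25


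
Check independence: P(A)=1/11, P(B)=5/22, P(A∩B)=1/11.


P(A)*P(B) = 1/11*5/22 = 5/242
P(A∩B) = 1/11 != 5/242, so not independent

No, A and B are not independent


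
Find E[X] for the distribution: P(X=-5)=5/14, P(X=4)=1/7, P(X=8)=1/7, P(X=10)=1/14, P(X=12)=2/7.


E[X] = sum(x * P(x))
= -5*5/14 + 4*1/7 + 8*1/7 + 10*1/14 + 12*2/7
= 57/14

57/14


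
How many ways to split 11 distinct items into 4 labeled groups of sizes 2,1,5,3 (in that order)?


11! = 39916800
Denominator: 2!=2 * 1!=1 * 5!=120 * 3!=6
Coefficient = 39916800 / 1440 = 27720

27720


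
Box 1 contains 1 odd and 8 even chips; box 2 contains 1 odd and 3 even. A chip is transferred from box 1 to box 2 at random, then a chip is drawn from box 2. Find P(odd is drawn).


P(transfer odd) = 1/9; P(transfer even) = 8/9
If odd transferred: Urn II has 2 odd of 5, so P(odd|odd moved) = 2/5
If even transferred: Urn II has 1 odd of 5, so P(odd|even moved) = 1/5
By total probability: P(odd) = 1/9*2/5 + 8/9*1/5 = 2/9

2/9


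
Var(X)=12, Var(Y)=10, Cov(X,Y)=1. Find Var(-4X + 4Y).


Var(-4X + 4Y) = (-4)^2*Var(X) + 4^2*Var(Y) + 2*(-4)*4*Cov(X,Y)
= 16*12 + 16*10 - 32*1
= 192 + 160 - 32 = 320

320


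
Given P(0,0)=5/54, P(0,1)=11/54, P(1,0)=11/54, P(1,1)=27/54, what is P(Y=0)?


P(Y=0) = P(0,0)+P(1,0) = 5/54 + 11/54 = 16/54 = 8/27

8/27


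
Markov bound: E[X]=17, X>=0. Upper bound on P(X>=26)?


Markov: P(X >= a) <= E[X]/a
P(X >= 26) <= 17/26

17/26


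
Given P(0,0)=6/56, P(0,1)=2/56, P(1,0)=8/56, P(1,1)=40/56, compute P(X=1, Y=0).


Read from table: P(X=1, Y=0) = 8/56 = 1/7

1/7


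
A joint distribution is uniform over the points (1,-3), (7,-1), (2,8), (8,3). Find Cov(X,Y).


E[X]=9/2, E[Y]=7/4, E[XY]=15/2
Cov(X,Y) = E[XY] - E[X]E[Y] = 15/2 - 9/2*7/4 = -3/8

-3/8


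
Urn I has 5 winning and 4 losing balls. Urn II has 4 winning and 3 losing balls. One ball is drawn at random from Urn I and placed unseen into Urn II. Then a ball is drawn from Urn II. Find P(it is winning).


P(transfer winning) = 5/9; P(transfer losing) = 4/9
If winning transferred: Urn II has 5 winning of 8, so P(winning|winning moved) = 5/8
If losing transferred: Urn II has 4 winning of 8, so P(winning|losing moved) = 1/2
By total probability: P(winning) = 5/9*5/8 + 4/9*1/2 = 41/72

41/72


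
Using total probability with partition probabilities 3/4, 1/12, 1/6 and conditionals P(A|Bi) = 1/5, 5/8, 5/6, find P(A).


P(A) = P(A|B1)P(B1) + P(A|B2)P(B2) + P(A|B3)P(B3)
= 1/5*3/4 + 5/8*1/12 + 5/6*1/6
= 3/20 + 5/96 + 5/36 = 491/1440

491/1440


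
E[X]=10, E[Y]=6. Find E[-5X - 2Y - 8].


E[-5X - 2Y - 8] = -5*E[X] - 2*E[Y] - 8
= (-5)*(10) + (-2)*(6) + (-8)
= -50 - 12 - 8 = -70

-70


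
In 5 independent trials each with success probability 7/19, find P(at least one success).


P(at least one) = 1 - P(none)
P(none) = (1 - 7/19)^5 = (12/19)^5 = 248832/2476099
P(at least one) = 1 - 248832/2476099 = 2227267/2476099

2227267/2476099


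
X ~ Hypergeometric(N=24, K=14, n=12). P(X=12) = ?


P(X=12) = C(14,12)*C(10,0) / C(24,12)
= 91*1 / 2704156
= 91/2704156 = 1/29716

1/29716


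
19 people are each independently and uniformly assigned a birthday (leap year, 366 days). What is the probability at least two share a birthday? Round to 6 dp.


P(all different) = prod((366-i)/366 for i=0..18) = 0.621705
P(at least one match) = 1 - 0.621705 = 0.378295

0.378295


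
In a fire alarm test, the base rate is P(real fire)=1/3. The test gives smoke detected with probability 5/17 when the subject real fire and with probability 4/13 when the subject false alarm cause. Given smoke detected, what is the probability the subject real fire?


P(A) = P(A|B)P(B) + P(A|B')P(B') = 5/17*1/3 + 4/13*2/3 = 67/221
P(B|A) = P(A|B)P(B)/P(A) = (5/51)/(67/221) = 65/201

65/201


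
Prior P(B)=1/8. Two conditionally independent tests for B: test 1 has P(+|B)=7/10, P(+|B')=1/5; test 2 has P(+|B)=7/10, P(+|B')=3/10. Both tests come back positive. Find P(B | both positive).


After test 1: P(+) = 7/10*1/8 + 1/5*7/8 = 21/80
P(B|+) = (7/80)/(21/80) = 1/3
After test 2 (use post1 as new prior): P(+) = 7/10*1/3 + 3/10*2/3 = 13/30
P(B|+,+) = (7/30)/(13/30) = 7/13

7/13


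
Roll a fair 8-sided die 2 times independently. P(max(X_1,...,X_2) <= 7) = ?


P(max <= 7) = P(all X_i <= 7) = (P(X_1 <= 7))^2
= (7/8)^2 = 49/64

49/64


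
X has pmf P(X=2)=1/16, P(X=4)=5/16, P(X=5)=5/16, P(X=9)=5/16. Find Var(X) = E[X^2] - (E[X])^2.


E[X] = 23/4, E[X^2] = 307/8
Var(X) = E[X^2] - (E[X])^2 = 307/8 - (23/4)^2 = 85/16

85/16


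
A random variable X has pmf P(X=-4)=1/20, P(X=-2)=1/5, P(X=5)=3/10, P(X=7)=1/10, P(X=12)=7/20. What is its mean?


E[X] = sum(x * P(x))
= -4*1/20 - 2*1/5 + 5*3/10 + 7*1/10 + 12*7/20
= 29/5

29/5


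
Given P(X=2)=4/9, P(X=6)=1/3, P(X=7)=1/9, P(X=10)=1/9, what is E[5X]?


E[5X] = sum(g(x)*P(x))
= 10*4/9 + 30*1/3 + 35*1/9 + 50*1/9
= 215/9

215/9


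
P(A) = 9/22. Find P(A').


P(A') = 1 - P(A) = 1 - 9/22 = 13/22

13/22


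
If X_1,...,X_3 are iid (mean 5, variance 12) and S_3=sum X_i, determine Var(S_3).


By independence, Var(S_n) = n*Var(X_1) = 3*12 = 36

36


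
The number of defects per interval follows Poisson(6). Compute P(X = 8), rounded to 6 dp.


P(X=8) = e^(-6) * 6^8 / 8!
≈ 0.002478752177 * 1679616 / 40320
≈ 0.103258

0.103258


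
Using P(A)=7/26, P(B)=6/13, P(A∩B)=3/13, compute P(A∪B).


P(A∪B) = P(A) + P(B) - P(A∩B)
= 7/26 + 6/13 - 3/13 = 1/2

1/2


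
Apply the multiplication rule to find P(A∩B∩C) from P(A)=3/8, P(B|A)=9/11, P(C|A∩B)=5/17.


P(A∩B∩C) = P(A) * P(B|A) * P(C|A∩B)
= 3/8 * 9/11 * 5/17
= 27/88 * 5/17 = 135/1496

135/1496


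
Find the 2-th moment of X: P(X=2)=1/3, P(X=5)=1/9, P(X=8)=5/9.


E[X^2] = sum(x^2 * P(x))
= 4*1/3 + 25*1/9 + 64*5/9
= 119/3

119/3


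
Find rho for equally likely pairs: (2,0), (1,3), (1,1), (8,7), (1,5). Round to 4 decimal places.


Cov(X,Y) = 4.6800, Var(X) = 7.4400, Var(Y) = 6.5600
rho = Cov/(sqrt(VarX)*sqrt(VarY)) = 0.6699

0.6699


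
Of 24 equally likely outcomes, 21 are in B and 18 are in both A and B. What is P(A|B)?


P(A|B) = P(A∩B)/P(B) = (18/24)/(21/24) = 18/21 = 6/7

6/7


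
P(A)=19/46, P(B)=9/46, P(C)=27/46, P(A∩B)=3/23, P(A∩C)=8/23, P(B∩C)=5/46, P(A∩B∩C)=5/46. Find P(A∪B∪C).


P(A∪B∪C) = P(A)+P(B)+P(C) - P(AB)-P(AC)-P(BC) + P(ABC)
= 19/46+9/46+27/46 - 3/23-8/23-5/46 + 5/46
= 33/46

33/46


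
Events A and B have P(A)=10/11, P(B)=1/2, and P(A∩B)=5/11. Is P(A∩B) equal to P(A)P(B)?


P(A)*P(B) = 10/11*1/2 = 5/11
P(A∩B) = 5/11, which equals P(A)P(B), so independent

Yes, A and B are independent


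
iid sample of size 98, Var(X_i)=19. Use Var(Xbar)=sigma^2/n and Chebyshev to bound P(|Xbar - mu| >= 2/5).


Var(Xbar) = Var(X)/n = 19/98
Chebyshev: P(|Xbar-mu| >= 2/5) <= Var(Xbar)/(2/5)^2 = (19/98)/(4/25) = 475/392
Bound exceeds 1, so trivial bound: 1

1


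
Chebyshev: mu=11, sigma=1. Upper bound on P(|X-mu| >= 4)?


k = 4/1 = 4
Chebyshev: P(|X-mu| >= k*sigma) <= 1/k^2 = 1/4^2 = 1/16

1/16


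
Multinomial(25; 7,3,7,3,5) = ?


25! = 15511210043330985984000000
Denominator: 7!=5040 * 3!=6 * 7!=5040 * 3!=6 * 5!=120
Coefficient = 15511210043330985984000000 / 109734912000 = 141351642432000

141351642432000


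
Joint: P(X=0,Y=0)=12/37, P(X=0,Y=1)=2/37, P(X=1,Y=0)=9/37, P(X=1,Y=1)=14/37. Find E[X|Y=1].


P(Y=1) = 16/37
E[X|Y=1] = (0*2 + 1*14)/16 = 14/16 = 7/8

7/8


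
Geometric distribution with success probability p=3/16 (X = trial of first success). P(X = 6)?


P(X=6) = (1-p)^5 * p = (13/16)^5 * 3/16
= 371293/1048576 * 3/16 = 1113879/16777216

1113879/16777216


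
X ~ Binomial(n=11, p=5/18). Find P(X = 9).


P(X=9) = C(11,9) * p^9 * (1-p)^2
= 55 * 1953125/198359290368 * 169/324
= 18154296875/64268410079232

18154296875/64268410079232


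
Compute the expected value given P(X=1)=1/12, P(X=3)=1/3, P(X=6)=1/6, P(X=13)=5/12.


E[X] = sum(x * P(x))
= 1*1/12 + 3*1/3 + 6*1/6 + 13*5/12
= 15/2

15/2


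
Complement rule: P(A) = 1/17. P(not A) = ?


P(A') = 1 - P(A) = 1 - 1/17 = 16/17

16/17


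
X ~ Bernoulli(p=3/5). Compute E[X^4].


For Bernoulli: X in {0,1}
E[X^4] = 0^4*(1-3/5) + 1^4*3/5 = 3/5

3/5


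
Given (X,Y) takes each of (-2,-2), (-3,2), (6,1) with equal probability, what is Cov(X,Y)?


E[X]=1/3, E[Y]=1/3, E[XY]=4/3
Cov(X,Y) = E[XY] - E[X]E[Y] = 4/3 - 1/3*1/3 = 11/9

11/9


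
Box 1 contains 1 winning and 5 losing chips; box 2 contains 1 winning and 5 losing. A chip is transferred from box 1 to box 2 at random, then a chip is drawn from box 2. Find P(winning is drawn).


P(transfer winning) = 1/6; P(transfer losing) = 5/6
If winning transferred: Urn II has 2 winning of 7, so P(winning|winning moved) = 2/7
If losing transferred: Urn II has 1 winning of 7, so P(winning|losing moved) = 1/7
By total probability: P(winning) = 1/6*2/7 + 5/6*1/7 = 1/6

1/6


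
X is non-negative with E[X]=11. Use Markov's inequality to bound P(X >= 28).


Markov: P(X >= a) <= E[X]/a
P(X >= 28) <= 11/28

11/28


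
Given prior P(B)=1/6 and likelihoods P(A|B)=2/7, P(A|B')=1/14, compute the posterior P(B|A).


P(A) = P(A|B)P(B) + P(A|B')P(B') = 2/7*1/6 + 1/14*5/6 = 3/28
P(B|A) = P(A|B)P(B)/P(A) = (1/21)/(3/28) = 4/9

4/9
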